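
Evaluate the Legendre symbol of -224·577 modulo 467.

-1

By multiplicativity, (-224·577/467) = (-224/467)·(577/467).
First factor (-224/467):
Reduce the numerator: -224 ≡ 243 (mod 467), so (-224/467) = (243/467).
Both 243 ≡ 3 and 467 ≡ 3 (mod 4), so reciprocity gives (243/467) = -(467/243). Reduce: 467 ≡ 224 (mod 243). Now have -(224/243).
Factor out 2: 224 = 2^5·7. Since 243 ≡ 3 (mod 8), (2/243) = -1, and (2/243)^5 = -1. Now have (7/243).
Both 7 ≡ 3 and 243 ≡ 3 (mod 4), so reciprocity gives (7/243) = -(243/7). Reduce: 243 ≡ 5 (mod 7). Now have -(5/7).
5 ≡ 1 (mod 4), so quadratic reciprocity gives (5/7) = (7/5). Reduce: 7 ≡ 2 (mod 5). Now have -(2/5).
Factor out 2: 2 = 2. Since 5 ≡ 5 (mod 8), (2/5) = -1. Now have (1/5).
(1/5) = 1. Collecting the sign factors: 1.
Second factor (577/467):
Reduce the numerator: 577 ≡ 110 (mod 467), so (577/467) = (110/467).
Factor out 2: 110 = 2·55. Since 467 ≡ 3 (mod 8), (2/467) = -1. Now have -(55/467).
Both 55 ≡ 3 and 467 ≡ 3 (mod 4), so reciprocity gives (55/467) = -(467/55). Reduce: 467 ≡ 27 (mod 55). Now have (27/55).
Both 27 ≡ 3 and 55 ≡ 3 (mod 4), so reciprocity gives (27/55) = -(55/27). Reduce: 55 ≡ 1 (mod 27). Now have -(1/27).
(1/27) = 1. Collecting the sign factors: -1.
Product: (1)·(-1) = -1.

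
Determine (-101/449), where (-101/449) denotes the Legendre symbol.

1

(-101/449)
  = (101/449)    [449 ≡ 1 mod 4 ⇒ (-1/449) = +1]
  = (449/101)    [QR: 101 ≡ 1 mod 4, sign kept]
  = (45/101)    [449 ≡ 45 mod 101]
  = (101/45)    [QR: 45 ≡ 1 mod 4, sign kept]
  = (11/45)    [101 ≡ 11 mod 45]
  = (45/11)    [QR: 45 ≡ 1 mod 4, sign kept]
  = (1/11)    [45 ≡ 1 mod 11]
  = 1    [(1/11) = 1]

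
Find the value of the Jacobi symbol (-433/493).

Pull out -1: (-433/493) = (-1/493)·(433/493). Since 493 ≡ 1 (mod 4), (-1/493) = +1. Now have (433/493).
433 ≡ 1 (mod 4), so quadratic reciprocity gives (433/493) = (493/433). Reduce: 493 ≡ 60 (mod 433). Now have (60/433).
Factor out 2: 60 = 2^2·15. Since 433 ≡ 1 (mod 8), (2/433) = +1, and (2/433)^2 = +1. Now have (15/433).
433 ≡ 1 (mod 4), so quadratic reciprocity gives (15/433) = (433/15). Reduce: 433 ≡ 13 (mod 15). Now have (13/15).
13 ≡ 1 (mod 4), so quadratic reciprocity gives (13/15) = (15/13). Reduce: 15 ≡ 2 (mod 13). Now have (2/13).
Factor out 2: 2 = 2. Since 13 ≡ 5 (mod 8), (2/13) = -1. Now have -(1/13).
(1/13) = 1. Collecting the sign factors: -1.

-1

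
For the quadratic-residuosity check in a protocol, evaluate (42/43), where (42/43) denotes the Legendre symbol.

Factor out 2: 42 = 2·21. Since 43 ≡ 3 (mod 8), (2/43) = -1. Now have -(21/43).
21 ≡ 1 (mod 4), so quadratic reciprocity gives (21/43) = (43/21). Reduce: 43 ≡ 1 (mod 21). Now have -(1/21).
(1/21) = 1. Collecting the sign factors: -1.

-1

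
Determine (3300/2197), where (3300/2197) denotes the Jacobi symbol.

-1

(3300/2197)
  = (1103/2197)    [3300 ≡ 1103 mod 2197]
  = (2197/1103)    [QR: 2197 ≡ 1 mod 4, sign kept]
  = (1094/1103)    [2197 ≡ 1094 mod 1103]
  = (547/1103)    [1103 ≡ 7 mod 8 ⇒ (2/1103) = +1]
  = -(1103/547)    [QR: both ≡ 3 mod 4, sign flips]
  = -(9/547)    [1103 ≡ 9 mod 547]
  = -(547/9)    [QR: 9 ≡ 1 mod 4, sign kept]
  = -(7/9)    [547 ≡ 7 mod 9]
  = -(9/7)    [QR: 9 ≡ 1 mod 4, sign kept]
  = -(2/7)    [9 ≡ 2 mod 7]
  = -(1/7)    [7 ≡ 7 mod 8 ⇒ (2/7) = +1]
  = -1    [(1/7) = 1]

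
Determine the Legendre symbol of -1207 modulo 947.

-1

Pull out -1: (-1207 / 947) = (-1 / 947)·(1207 / 947). Since 947 ≡ 3 (mod 4), (-1 / 947) = -1. Now have -(1207 / 947).
Reduce the numerator: 1207 ≡ 260 (mod 947), so (1207 / 947) = (260 / 947).
Factor out 2: 260 = 2^2·65. Since 947 ≡ 3 (mod 8), (2 / 947) = -1, and (2 / 947)^2 = +1. Now have -(65 / 947).
65 ≡ 1 (mod 4), so quadratic reciprocity gives (65 / 947) = (947 / 65). Reduce: 947 ≡ 37 (mod 65). Now have -(37 / 65).
37 ≡ 1 (mod 4), so quadratic reciprocity gives (37 / 65) = (65 / 37). Reduce: 65 ≡ 28 (mod 37). Now have -(28 / 37).
Factor out 2: 28 = 2^2·7. Since 37 ≡ 5 (mod 8), (2 / 37) = -1, and (2 / 37)^2 = +1. Now have -(7 / 37).
37 ≡ 1 (mod 4), so quadratic reciprocity gives (7 / 37) = (37 / 7). Reduce: 37 ≡ 2 (mod 7). Now have -(2 / 7).
Factor out 2: 2 = 2. Since 7 ≡ 7 (mod 8), (2 / 7) = +1. Now have -(1 / 7).
(1 / 7) = 1. Collecting the sign factors: -1.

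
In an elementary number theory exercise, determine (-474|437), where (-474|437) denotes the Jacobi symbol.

1

(-474|437)
  = (400|437)    [-474 ≡ 400 mod 437]
  = (25|437)    [437 ≡ 5 mod 8 ⇒ (2|437)^4 = +1]
  = (437|25)    [QR: 25 ≡ 1 mod 4, sign kept]
  = (12|25)    [437 ≡ 12 mod 25]
  = (3|25)    [25 ≡ 1 mod 8 ⇒ (2|25)^2 = +1]
  = (25|3)    [QR: 25 ≡ 1 mod 4, sign kept]
  = (1|3)    [25 ≡ 1 mod 3]
  = 1    [(1|3) = 1]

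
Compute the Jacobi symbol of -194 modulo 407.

(-194|407)
  = -(194|407)    [407 ≡ 3 mod 4 ⇒ (-1|407) = -1]
  = -(97|407)    [407 ≡ 7 mod 8 ⇒ (2|407) = +1]
  = -(407|97)    [QR: 97 ≡ 1 mod 4, sign kept]
  = -(19|97)    [407 ≡ 19 mod 97]
  = -(97|19)    [QR: 97 ≡ 1 mod 4, sign kept]
  = -(2|19)    [97 ≡ 2 mod 19]
  = (1|19)    [19 ≡ 3 mod 8 ⇒ (2|19) = -1]
  = 1    [(1|19) = 1]

1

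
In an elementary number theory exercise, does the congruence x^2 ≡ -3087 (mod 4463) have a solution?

yes

Pull out -1: (-3087/4463) = (-1/4463)·(3087/4463). Since 4463 ≡ 3 (mod 4), (-1/4463) = -1. Now have -(3087/4463).
Both 3087 ≡ 3 and 4463 ≡ 3 (mod 4), so reciprocity gives (3087/4463) = -(4463/3087). Reduce: 4463 ≡ 1376 (mod 3087). Now have (1376/3087).
Factor out 2: 1376 = 2^5·43. Since 3087 ≡ 7 (mod 8), (2/3087) = +1, and (2/3087)^5 = +1. Now have (43/3087).
Both 43 ≡ 3 and 3087 ≡ 3 (mod 4), so reciprocity gives (43/3087) = -(3087/43). Reduce: 3087 ≡ 34 (mod 43). Now have -(34/43).
Factor out 2: 34 = 2·17. Since 43 ≡ 3 (mod 8), (2/43) = -1. Now have (17/43).
17 ≡ 1 (mod 4), so quadratic reciprocity gives (17/43) = (43/17). Reduce: 43 ≡ 9 (mod 17). Now have (9/17).
9 ≡ 1 (mod 4), so quadratic reciprocity gives (9/17) = (17/9). Reduce: 17 ≡ 8 (mod 9). Now have (8/9).
Factor out 2: 8 = 2^3. Since 9 ≡ 1 (mod 8), (2/9) = +1, and (2/9)^3 = +1. Now have (1/9).
(1/9) = 1. Collecting the sign factors: 1.
The Legendre symbol is 1, so x^2 ≡ -3087 (mod 4463) has solution.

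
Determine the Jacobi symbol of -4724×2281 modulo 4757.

1

By multiplicativity, (-4724·2281 / 4757) = (-4724 / 4757)·(2281 / 4757).
First factor (-4724 / 4757):
Reduce the numerator: -4724 ≡ 33 (mod 4757), so (-4724 / 4757) = (33 / 4757).
33 ≡ 1 (mod 4), so quadratic reciprocity gives (33 / 4757) = (4757 / 33). Reduce: 4757 ≡ 5 (mod 33). Now have (5 / 33).
5 ≡ 1 (mod 4), so quadratic reciprocity gives (5 / 33) = (33 / 5). Reduce: 33 ≡ 3 (mod 5). Now have (3 / 5).
5 ≡ 1 (mod 4), so quadratic reciprocity gives (3 / 5) = (5 / 3). Reduce: 5 ≡ 2 (mod 3). Now have (2 / 3).
Factor out 2: 2 = 2. Since 3 ≡ 3 (mod 8), (2 / 3) = -1. Now have -(1 / 3).
(1 / 3) = 1. Collecting the sign factors: -1.
Second factor (2281 / 4757):
2281 ≡ 1 (mod 4), so quadratic reciprocity gives (2281 / 4757) = (4757 / 2281). Reduce: 4757 ≡ 195 (mod 2281). Now have (195 / 2281).
2281 ≡ 1 (mod 4), so quadratic reciprocity gives (195 / 2281) = (2281 / 195). Reduce: 2281 ≡ 136 (mod 195). Now have (136 / 195).
Factor out 2: 136 = 2^3·17. Since 195 ≡ 3 (mod 8), (2 / 195) = -1, and (2 / 195)^3 = -1. Now have -(17 / 195).
17 ≡ 1 (mod 4), so quadratic reciprocity gives (17 / 195) = (195 / 17). Reduce: 195 ≡ 8 (mod 17). Now have -(8 / 17).
Factor out 2: 8 = 2^3. Since 17 ≡ 1 (mod 8), (2 / 17) = +1, and (2 / 17)^3 = +1. Now have -(1 / 17).
(1 / 17) = 1. Collecting the sign factors: -1.
Product: (-1)·(-1) = 1.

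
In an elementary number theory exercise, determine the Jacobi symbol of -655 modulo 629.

(-655/629)
  = (655/629)    [629 ≡ 1 mod 4 ⇒ (-1/629) = +1]
  = (26/629)    [655 ≡ 26 mod 629]
  = -(13/629)    [629 ≡ 5 mod 8 ⇒ (2/629) = -1]
  = -(629/13)    [QR: 13 ≡ 1 mod 4, sign kept]
  = -(5/13)    [629 ≡ 5 mod 13]
  = -(13/5)    [QR: 5 ≡ 1 mod 4, sign kept]
  = -(3/5)    [13 ≡ 3 mod 5]
  = -(5/3)    [QR: 5 ≡ 1 mod 4, sign kept]
  = -(2/3)    [5 ≡ 2 mod 3]
  = (1/3)    [3 ≡ 3 mod 8 ⇒ (2/3) = -1]
  = 1    [(1/3) = 1]

1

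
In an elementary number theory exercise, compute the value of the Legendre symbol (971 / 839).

-1

(971 / 839)
  = (132 / 839)    [971 ≡ 132 mod 839]
  = (33 / 839)    [839 ≡ 7 mod 8 ⇒ (2 / 839)^2 = +1]
  = (839 / 33)    [QR: 33 ≡ 1 mod 4, sign kept]
  = (14 / 33)    [839 ≡ 14 mod 33]
  = (7 / 33)    [33 ≡ 1 mod 8 ⇒ (2 / 33) = +1]
  = (33 / 7)    [QR: 33 ≡ 1 mod 4, sign kept]
  = (5 / 7)    [33 ≡ 5 mod 7]
  = (7 / 5)    [QR: 5 ≡ 1 mod 4, sign kept]
  = (2 / 5)    [7 ≡ 2 mod 5]
  = -(1 / 5)    [5 ≡ 5 mod 8 ⇒ (2 / 5) = -1]
  = -1    [(1 / 5) = 1]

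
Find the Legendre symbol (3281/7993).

(3281/7993)
  = (7993/3281)    [QR: 3281 ≡ 1 mod 4, sign kept]
  = (1431/3281)    [7993 ≡ 1431 mod 3281]
  = (3281/1431)    [QR: 3281 ≡ 1 mod 4, sign kept]
  = (419/1431)    [3281 ≡ 419 mod 1431]
  = -(1431/419)    [QR: both ≡ 3 mod 4, sign flips]
  = -(174/419)    [1431 ≡ 174 mod 419]
  = (87/419)    [419 ≡ 3 mod 8 ⇒ (2/419) = -1]
  = -(419/87)    [QR: both ≡ 3 mod 4, sign flips]
  = -(71/87)    [419 ≡ 71 mod 87]
  = (87/71)    [QR: both ≡ 3 mod 4, sign flips]
  = (16/71)    [87 ≡ 16 mod 71]
  = (1/71)    [71 ≡ 7 mod 8 ⇒ (2/71)^4 = +1]
  = 1    [(1/71) = 1]

1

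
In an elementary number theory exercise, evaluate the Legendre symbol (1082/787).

1

Reduce the numerator: 1082 ≡ 295 (mod 787), so (1082/787) = (295/787).
Both 295 ≡ 3 and 787 ≡ 3 (mod 4), so reciprocity gives (295/787) = -(787/295). Reduce: 787 ≡ 197 (mod 295). Now have -(197/295).
197 ≡ 1 (mod 4), so quadratic reciprocity gives (197/295) = (295/197). Reduce: 295 ≡ 98 (mod 197). Now have -(98/197).
Factor out 2: 98 = 2·49. Since 197 ≡ 5 (mod 8), (2/197) = -1. Now have (49/197).
49 ≡ 1 (mod 4), so quadratic reciprocity gives (49/197) = (197/49). Reduce: 197 ≡ 1 (mod 49). Now have (1/49).
(1/49) = 1. Collecting the sign factors: 1.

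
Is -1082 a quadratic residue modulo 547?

Reduce the numerator: -1082 ≡ 12 (mod 547), so (-1082/547) = (12/547).
Factor out 2: 12 = 2^2·3. Since 547 ≡ 3 (mod 8), (2/547) = -1, and (2/547)^2 = +1. Now have (3/547).
Both 3 ≡ 3 and 547 ≡ 3 (mod 4), so reciprocity gives (3/547) = -(547/3). Reduce: 547 ≡ 1 (mod 3). Now have -(1/3).
(1/3) = 1. Collecting the sign factors: -1.
The Legendre symbol is -1, so x^2 ≡ -1082 (mod 547) has no solution.

no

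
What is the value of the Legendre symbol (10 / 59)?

(10 / 59)
  = -(5 / 59)    [59 ≡ 3 mod 8 ⇒ (2 / 59) = -1]
  = -(59 / 5)    [QR: 5 ≡ 1 mod 4, sign kept]
  = -(4 / 5)    [59 ≡ 4 mod 5]
  = -(1 / 5)    [5 ≡ 5 mod 8 ⇒ (2 / 5)^2 = +1]
  = -1    [(1 / 5) = 1]

-1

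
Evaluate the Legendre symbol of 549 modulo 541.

(549/541)
  = (8/541)    [549 ≡ 8 mod 541]
  = -(1/541)    [541 ≡ 5 mod 8 ⇒ (2/541)^3 = -1]
  = -1    [(1/541) = 1]

-1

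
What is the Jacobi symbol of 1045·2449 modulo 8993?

By multiplicativity, (1045·2449/8993) = (1045/8993)·(2449/8993).
First factor (1045/8993):
(1045/8993)
  = (8993/1045)    [QR: 1045 ≡ 1 mod 4, sign kept]
  = (633/1045)    [8993 ≡ 633 mod 1045]
  = (1045/633)    [QR: 633 ≡ 1 mod 4, sign kept]
  = (412/633)    [1045 ≡ 412 mod 633]
  = (103/633)    [633 ≡ 1 mod 8 ⇒ (2/633)^2 = +1]
  = (633/103)    [QR: 633 ≡ 1 mod 4, sign kept]
  = (15/103)    [633 ≡ 15 mod 103]
  = -(103/15)    [QR: both ≡ 3 mod 4, sign flips]
  = -(13/15)    [103 ≡ 13 mod 15]
  = -(15/13)    [QR: 13 ≡ 1 mod 4, sign kept]
  = -(2/13)    [15 ≡ 2 mod 13]
  = (1/13)    [13 ≡ 5 mod 8 ⇒ (2/13) = -1]
  = 1    [(1/13) = 1]
Second factor (2449/8993):
(2449/8993)
  = (8993/2449)    [QR: 2449 ≡ 1 mod 4, sign kept]
  = (1646/2449)    [8993 ≡ 1646 mod 2449]
  = (823/2449)    [2449 ≡ 1 mod 8 ⇒ (2/2449) = +1]
  = (2449/823)    [QR: 2449 ≡ 1 mod 4, sign kept]
  = (803/823)    [2449 ≡ 803 mod 823]
  = -(823/803)    [QR: both ≡ 3 mod 4, sign flips]
  = -(20/803)    [823 ≡ 20 mod 803]
  = -(5/803)    [803 ≡ 3 mod 8 ⇒ (2/803)^2 = +1]
  = -(803/5)    [QR: 5 ≡ 1 mod 4, sign kept]
  = -(3/5)    [803 ≡ 3 mod 5]
  = -(5/3)    [QR: 5 ≡ 1 mod 4, sign kept]
  = -(2/3)    [5 ≡ 2 mod 3]
  = (1/3)    [3 ≡ 3 mod 8 ⇒ (2/3) = -1]
  = 1    [(1/3) = 1]
Product: (1)·(1) = 1.

1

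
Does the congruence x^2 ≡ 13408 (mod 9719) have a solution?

yes

Reduce the numerator: 13408 ≡ 3689 (mod 9719), so (13408/9719) = (3689/9719).
3689 ≡ 1 (mod 4), so quadratic reciprocity gives (3689/9719) = (9719/3689). Reduce: 9719 ≡ 2341 (mod 3689). Now have (2341/3689).
2341 ≡ 1 (mod 4), so quadratic reciprocity gives (2341/3689) = (3689/2341). Reduce: 3689 ≡ 1348 (mod 2341). Now have (1348/2341).
Factor out 2: 1348 = 2^2·337. Since 2341 ≡ 5 (mod 8), (2/2341) = -1, and (2/2341)^2 = +1. Now have (337/2341).
337 ≡ 1 (mod 4), so quadratic reciprocity gives (337/2341) = (2341/337). Reduce: 2341 ≡ 319 (mod 337). Now have (319/337).
337 ≡ 1 (mod 4), so quadratic reciprocity gives (319/337) = (337/319). Reduce: 337 ≡ 18 (mod 319). Now have (18/319).
Factor out 2: 18 = 2·9. Since 319 ≡ 7 (mod 8), (2/319) = +1. Now have (9/319).
9 ≡ 1 (mod 4), so quadratic reciprocity gives (9/319) = (319/9). Reduce: 319 ≡ 4 (mod 9). Now have (4/9).
Factor out 2: 4 = 2^2. Since 9 ≡ 1 (mod 8), (2/9) = +1, and (2/9)^2 = +1. Now have (1/9).
(1/9) = 1. Collecting the sign factors: 1.
(13408/9719) = 1, and 9719 is prime, so 13408 is a quadratic residue mod 9719.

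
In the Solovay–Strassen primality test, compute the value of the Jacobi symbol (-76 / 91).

-1

Reduce the numerator: -76 ≡ 15 (mod 91), so (-76 / 91) = (15 / 91).
Both 15 ≡ 3 and 91 ≡ 3 (mod 4), so reciprocity gives (15 / 91) = -(91 / 15). Reduce: 91 ≡ 1 (mod 15). Now have -(1 / 15).
(1 / 15) = 1. Collecting the sign factors: -1.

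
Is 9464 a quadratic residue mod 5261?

(9464|5261)
  = (4203|5261)    [9464 ≡ 4203 mod 5261]
  = (5261|4203)    [QR: 5261 ≡ 1 mod 4, sign kept]
  = (1058|4203)    [5261 ≡ 1058 mod 4203]
  = -(529|4203)    [4203 ≡ 3 mod 8 ⇒ (2|4203) = -1]
  = -(4203|529)    [QR: 529 ≡ 1 mod 4, sign kept]
  = -(500|529)    [4203 ≡ 500 mod 529]
  = -(125|529)    [529 ≡ 1 mod 8 ⇒ (2|529)^2 = +1]
  = -(529|125)    [QR: 125 ≡ 1 mod 4, sign kept]
  = -(29|125)    [529 ≡ 29 mod 125]
  = -(125|29)    [QR: 29 ≡ 1 mod 4, sign kept]
  = -(9|29)    [125 ≡ 9 mod 29]
  = -(29|9)    [QR: 9 ≡ 1 mod 4, sign kept]
  = -(2|9)    [29 ≡ 2 mod 9]
  = -(1|9)    [9 ≡ 1 mod 8 ⇒ (2|9) = +1]
  = -1    [(1|9) = 1]
The Legendre symbol is -1, so x^2 ≡ 9464 (mod 5261) has no solution.

no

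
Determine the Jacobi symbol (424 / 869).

1

(424 / 869)
  = -(53 / 869)    [869 ≡ 5 mod 8 ⇒ (2 / 869)^3 = -1]
  = -(869 / 53)    [QR: 53 ≡ 1 mod 4, sign kept]
  = -(21 / 53)    [869 ≡ 21 mod 53]
  = -(53 / 21)    [QR: 21 ≡ 1 mod 4, sign kept]
  = -(11 / 21)    [53 ≡ 11 mod 21]
  = -(21 / 11)    [QR: 21 ≡ 1 mod 4, sign kept]
  = -(10 / 11)    [21 ≡ 10 mod 11]
  = (5 / 11)    [11 ≡ 3 mod 8 ⇒ (2 / 11) = -1]
  = (11 / 5)    [QR: 5 ≡ 1 mod 4, sign kept]
  = (1 / 5)    [11 ≡ 1 mod 5]
  = 1    [(1 / 5) = 1]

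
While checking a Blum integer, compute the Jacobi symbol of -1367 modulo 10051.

1

Reduce the numerator: -1367 ≡ 8684 (mod 10051), so (-1367 / 10051) = (8684 / 10051).
Factor out 2: 8684 = 2^2·2171. Since 10051 ≡ 3 (mod 8), (2 / 10051) = -1, and (2 / 10051)^2 = +1. Now have (2171 / 10051).
Both 2171 ≡ 3 and 10051 ≡ 3 (mod 4), so reciprocity gives (2171 / 10051) = -(10051 / 2171). Reduce: 10051 ≡ 1367 (mod 2171). Now have -(1367 / 2171).
Both 1367 ≡ 3 and 2171 ≡ 3 (mod 4), so reciprocity gives (1367 / 2171) = -(2171 / 1367). Reduce: 2171 ≡ 804 (mod 1367). Now have (804 / 1367).
Factor out 2: 804 = 2^2·201. Since 1367 ≡ 7 (mod 8), (2 / 1367) = +1, and (2 / 1367)^2 = +1. Now have (201 / 1367).
201 ≡ 1 (mod 4), so quadratic reciprocity gives (201 / 1367) = (1367 / 201). Reduce: 1367 ≡ 161 (mod 201). Now have (161 / 201).
161 ≡ 1 (mod 4), so quadratic reciprocity gives (161 / 201) = (201 / 161). Reduce: 201 ≡ 40 (mod 161). Now have (40 / 161).
Factor out 2: 40 = 2^3·5. Since 161 ≡ 1 (mod 8), (2 / 161) = +1, and (2 / 161)^3 = +1. Now have (5 / 161).
5 ≡ 1 (mod 4), so quadratic reciprocity gives (5 / 161) = (161 / 5). Reduce: 161 ≡ 1 (mod 5). Now have (1 / 5).
(1 / 5) = 1. Collecting the sign factors: 1.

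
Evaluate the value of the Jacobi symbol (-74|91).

-1

(-74|91)
  = (17|91)    [-74 ≡ 17 mod 91]
  = (91|17)    [QR: 17 ≡ 1 mod 4, sign kept]
  = (6|17)    [91 ≡ 6 mod 17]
  = (3|17)    [17 ≡ 1 mod 8 ⇒ (2|17) = +1]
  = (17|3)    [QR: 17 ≡ 1 mod 4, sign kept]
  = (2|3)    [17 ≡ 2 mod 3]
  = -(1|3)    [3 ≡ 3 mod 8 ⇒ (2|3) = -1]
  = -1    [(1|3) = 1]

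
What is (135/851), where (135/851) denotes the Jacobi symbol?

1

(135/851)
  = -(851/135)    [QR: both ≡ 3 mod 4, sign flips]
  = -(41/135)    [851 ≡ 41 mod 135]
  = -(135/41)    [QR: 41 ≡ 1 mod 4, sign kept]
  = -(12/41)    [135 ≡ 12 mod 41]
  = -(3/41)    [41 ≡ 1 mod 8 ⇒ (2/41)^2 = +1]
  = -(41/3)    [QR: 41 ≡ 1 mod 4, sign kept]
  = -(2/3)    [41 ≡ 2 mod 3]
  = (1/3)    [3 ≡ 3 mod 8 ⇒ (2/3) = -1]
  = 1    [(1/3) = 1]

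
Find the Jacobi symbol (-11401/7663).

1

Pull out -1: (-11401/7663) = (-1/7663)·(11401/7663). Since 7663 ≡ 3 (mod 4), (-1/7663) = -1. Now have -(11401/7663).
Reduce the numerator: 11401 ≡ 3738 (mod 7663), so (11401/7663) = (3738/7663).
Factor out 2: 3738 = 2·1869. Since 7663 ≡ 7 (mod 8), (2/7663) = +1. Now have -(1869/7663).
1869 ≡ 1 (mod 4), so quadratic reciprocity gives (1869/7663) = (7663/1869). Reduce: 7663 ≡ 187 (mod 1869). Now have -(187/1869).
1869 ≡ 1 (mod 4), so quadratic reciprocity gives (187/1869) = (1869/187). Reduce: 1869 ≡ 186 (mod 187). Now have -(186/187).
Factor out 2: 186 = 2·93. Since 187 ≡ 3 (mod 8), (2/187) = -1. Now have (93/187).
93 ≡ 1 (mod 4), so quadratic reciprocity gives (93/187) = (187/93). Reduce: 187 ≡ 1 (mod 93). Now have (1/93).
(1/93) = 1. Collecting the sign factors: 1.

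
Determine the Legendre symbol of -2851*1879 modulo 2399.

By multiplicativity, (-2851·1879|2399) = (-2851|2399)·(1879|2399).
First factor (-2851|2399):
(-2851|2399)
  = -(2851|2399)    [2399 ≡ 3 mod 4 ⇒ (-1|2399) = -1]
  = -(452|2399)    [2851 ≡ 452 mod 2399]
  = -(113|2399)    [2399 ≡ 7 mod 8 ⇒ (2|2399)^2 = +1]
  = -(2399|113)    [QR: 113 ≡ 1 mod 4, sign kept]
  = -(26|113)    [2399 ≡ 26 mod 113]
  = -(13|113)    [113 ≡ 1 mod 8 ⇒ (2|113) = +1]
  = -(113|13)    [QR: 13 ≡ 1 mod 4, sign kept]
  = -(9|13)    [113 ≡ 9 mod 13]
  = -(13|9)    [QR: 9 ≡ 1 mod 4, sign kept]
  = -(4|9)    [13 ≡ 4 mod 9]
  = -(1|9)    [9 ≡ 1 mod 8 ⇒ (2|9)^2 = +1]
  = -1    [(1|9) = 1]
Second factor (1879|2399):
(1879|2399)
  = -(2399|1879)    [QR: both ≡ 3 mod 4, sign flips]
  = -(520|1879)    [2399 ≡ 520 mod 1879]
  = -(65|1879)    [1879 ≡ 7 mod 8 ⇒ (2|1879)^3 = +1]
  = -(1879|65)    [QR: 65 ≡ 1 mod 4, sign kept]
  = -(59|65)    [1879 ≡ 59 mod 65]
  = -(65|59)    [QR: 65 ≡ 1 mod 4, sign kept]
  = -(6|59)    [65 ≡ 6 mod 59]
  = (3|59)    [59 ≡ 3 mod 8 ⇒ (2|59) = -1]
  = -(59|3)    [QR: both ≡ 3 mod 4, sign flips]
  = -(2|3)    [59 ≡ 2 mod 3]
  = (1|3)    [3 ≡ 3 mod 8 ⇒ (2|3) = -1]
  = 1    [(1|3) = 1]
Product: (-1)·(1) = -1.

-1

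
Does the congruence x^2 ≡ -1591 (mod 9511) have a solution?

yes

(-1591/9511)
  = (7920/9511)    [-1591 ≡ 7920 mod 9511]
  = (495/9511)    [9511 ≡ 7 mod 8 ⇒ (2/9511)^4 = +1]
  = -(9511/495)    [QR: both ≡ 3 mod 4, sign flips]
  = -(106/495)    [9511 ≡ 106 mod 495]
  = -(53/495)    [495 ≡ 7 mod 8 ⇒ (2/495) = +1]
  = -(495/53)    [QR: 53 ≡ 1 mod 4, sign kept]
  = -(18/53)    [495 ≡ 18 mod 53]
  = (9/53)    [53 ≡ 5 mod 8 ⇒ (2/53) = -1]
  = (53/9)    [QR: 9 ≡ 1 mod 4, sign kept]
  = (8/9)    [53 ≡ 8 mod 9]
  = (1/9)    [9 ≡ 1 mod 8 ⇒ (2/9)^3 = +1]
  = 1    [(1/9) = 1]
The Legendre symbol is 1, so x^2 ≡ -1591 (mod 9511) has solution.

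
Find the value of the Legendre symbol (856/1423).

1

Factor out 2: 856 = 2^3·107. Since 1423 ≡ 7 (mod 8), (2/1423) = +1, and (2/1423)^3 = +1. Now have (107/1423).
Both 107 ≡ 3 and 1423 ≡ 3 (mod 4), so reciprocity gives (107/1423) = -(1423/107). Reduce: 1423 ≡ 32 (mod 107). Now have -(32/107).
Factor out 2: 32 = 2^5. Since 107 ≡ 3 (mod 8), (2/107) = -1, and (2/107)^5 = -1. Now have (1/107).
(1/107) = 1. Collecting the sign factors: 1.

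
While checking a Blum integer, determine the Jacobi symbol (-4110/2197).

-1

Reduce the numerator: -4110 ≡ 284 (mod 2197), so (-4110/2197) = (284/2197).
Factor out 2: 284 = 2^2·71. Since 2197 ≡ 5 (mod 8), (2/2197) = -1, and (2/2197)^2 = +1. Now have (71/2197).
2197 ≡ 1 (mod 4), so quadratic reciprocity gives (71/2197) = (2197/71). Reduce: 2197 ≡ 67 (mod 71). Now have (67/71).
Both 67 ≡ 3 and 71 ≡ 3 (mod 4), so reciprocity gives (67/71) = -(71/67). Reduce: 71 ≡ 4 (mod 67). Now have -(4/67).
Factor out 2: 4 = 2^2. Since 67 ≡ 3 (mod 8), (2/67) = -1, and (2/67)^2 = +1. Now have -(1/67).
(1/67) = 1. Collecting the sign factors: -1.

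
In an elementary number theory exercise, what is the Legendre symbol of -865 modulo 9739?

Reduce the numerator: -865 ≡ 8874 (mod 9739), so (-865|9739) = (8874|9739).
Factor out 2: 8874 = 2·4437. Since 9739 ≡ 3 (mod 8), (2|9739) = -1. Now have -(4437|9739).
4437 ≡ 1 (mod 4), so quadratic reciprocity gives (4437|9739) = (9739|4437). Reduce: 9739 ≡ 865 (mod 4437). Now have -(865|4437).
865 ≡ 1 (mod 4), so quadratic reciprocity gives (865|4437) = (4437|865). Reduce: 4437 ≡ 112 (mod 865). Now have -(112|865).
Factor out 2: 112 = 2^4·7. Since 865 ≡ 1 (mod 8), (2|865) = +1, and (2|865)^4 = +1. Now have -(7|865).
865 ≡ 1 (mod 4), so quadratic reciprocity gives (7|865) = (865|7). Reduce: 865 ≡ 4 (mod 7). Now have -(4|7).
Factor out 2: 4 = 2^2. Since 7 ≡ 7 (mod 8), (2|7) = +1, and (2|7)^2 = +1. Now have -(1|7).
(1|7) = 1. Collecting the sign factors: -1.

-1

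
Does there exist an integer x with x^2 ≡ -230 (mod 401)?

(-230/401)
  = (171/401)    [-230 ≡ 171 mod 401]
  = (401/171)    [QR: 401 ≡ 1 mod 4, sign kept]
  = (59/171)    [401 ≡ 59 mod 171]
  = -(171/59)    [QR: both ≡ 3 mod 4, sign flips]
  = -(53/59)    [171 ≡ 53 mod 59]
  = -(59/53)    [QR: 53 ≡ 1 mod 4, sign kept]
  = -(6/53)    [59 ≡ 6 mod 53]
  = (3/53)    [53 ≡ 5 mod 8 ⇒ (2/53) = -1]
  = (53/3)    [QR: 53 ≡ 1 mod 4, sign kept]
  = (2/3)    [53 ≡ 2 mod 3]
  = -(1/3)    [3 ≡ 3 mod 8 ⇒ (2/3) = -1]
  = -1    [(1/3) = 1]
The Legendre symbol is -1, so x^2 ≡ -230 (mod 401) has no solution.

no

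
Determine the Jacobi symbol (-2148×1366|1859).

1

By multiplicativity, (-2148·1366|1859) = (-2148|1859)·(1366|1859).
First factor (-2148|1859):
(-2148|1859)
  = (1570|1859)    [-2148 ≡ 1570 mod 1859]
  = -(785|1859)    [1859 ≡ 3 mod 8 ⇒ (2|1859) = -1]
  = -(1859|785)    [QR: 785 ≡ 1 mod 4, sign kept]
  = -(289|785)    [1859 ≡ 289 mod 785]
  = -(785|289)    [QR: 289 ≡ 1 mod 4, sign kept]
  = -(207|289)    [785 ≡ 207 mod 289]
  = -(289|207)    [QR: 289 ≡ 1 mod 4, sign kept]
  = -(82|207)    [289 ≡ 82 mod 207]
  = -(41|207)    [207 ≡ 7 mod 8 ⇒ (2|207) = +1]
  = -(207|41)    [QR: 41 ≡ 1 mod 4, sign kept]
  = -(2|41)    [207 ≡ 2 mod 41]
  = -(1|41)    [41 ≡ 1 mod 8 ⇒ (2|41) = +1]
  = -1    [(1|41) = 1]
Second factor (1366|1859):
(1366|1859)
  = -(683|1859)    [1859 ≡ 3 mod 8 ⇒ (2|1859) = -1]
  = (1859|683)    [QR: both ≡ 3 mod 4, sign flips]
  = (493|683)    [1859 ≡ 493 mod 683]
  = (683|493)    [QR: 493 ≡ 1 mod 4, sign kept]
  = (190|493)    [683 ≡ 190 mod 493]
  = -(95|493)    [493 ≡ 5 mod 8 ⇒ (2|493) = -1]
  = -(493|95)    [QR: 493 ≡ 1 mod 4, sign kept]
  = -(18|95)    [493 ≡ 18 mod 95]
  = -(9|95)    [95 ≡ 7 mod 8 ⇒ (2|95) = +1]
  = -(95|9)    [QR: 9 ≡ 1 mod 4, sign kept]
  = -(5|9)    [95 ≡ 5 mod 9]
  = -(9|5)    [QR: 5 ≡ 1 mod 4, sign kept]
  = -(4|5)    [9 ≡ 4 mod 5]
  = -(1|5)    [5 ≡ 5 mod 8 ⇒ (2|5)^2 = +1]
  = -1    [(1|5) = 1]
Product: (-1)·(-1) = 1.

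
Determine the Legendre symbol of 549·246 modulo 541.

By multiplicativity, (549·246 / 541) = (549 / 541)·(246 / 541).
First factor (549 / 541):
Reduce the numerator: 549 ≡ 8 (mod 541), so (549 / 541) = (8 / 541).
Factor out 2: 8 = 2^3. Since 541 ≡ 5 (mod 8), (2 / 541) = -1, and (2 / 541)^3 = -1. Now have -(1 / 541).
(1 / 541) = 1. Collecting the sign factors: -1.
Second factor (246 / 541):
Factor out 2: 246 = 2·123. Since 541 ≡ 5 (mod 8), (2 / 541) = -1. Now have -(123 / 541).
541 ≡ 1 (mod 4), so quadratic reciprocity gives (123 / 541) = (541 / 123). Reduce: 541 ≡ 49 (mod 123). Now have -(49 / 123).
49 ≡ 1 (mod 4), so quadratic reciprocity gives (49 / 123) = (123 / 49). Reduce: 123 ≡ 25 (mod 49). Now have -(25 / 49).
25 ≡ 1 (mod 4), so quadratic reciprocity gives (25 / 49) = (49 / 25). Reduce: 49 ≡ 24 (mod 25). Now have -(24 / 25).
Factor out 2: 24 = 2^3·3. Since 25 ≡ 1 (mod 8), (2 / 25) = +1, and (2 / 25)^3 = +1. Now have -(3 / 25).
25 ≡ 1 (mod 4), so quadratic reciprocity gives (3 / 25) = (25 / 3). Reduce: 25 ≡ 1 (mod 3). Now have -(1 / 3).
(1 / 3) = 1. Collecting the sign factors: -1.
Product: (-1)·(-1) = 1.

1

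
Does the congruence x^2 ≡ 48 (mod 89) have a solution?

(48|89)
  = (3|89)    [89 ≡ 1 mod 8 ⇒ (2|89)^4 = +1]
  = (89|3)    [QR: 89 ≡ 1 mod 4, sign kept]
  = (2|3)    [89 ≡ 2 mod 3]
  = -(1|3)    [3 ≡ 3 mod 8 ⇒ (2|3) = -1]
  = -1    [(1|3) = 1]
(48|89) = -1, and 89 is prime, so 48 is not a quadratic residue mod 89.

no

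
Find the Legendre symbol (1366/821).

-1

(1366/821)
  = (545/821)    [1366 ≡ 545 mod 821]
  = (821/545)    [QR: 545 ≡ 1 mod 4, sign kept]
  = (276/545)    [821 ≡ 276 mod 545]
  = (69/545)    [545 ≡ 1 mod 8 ⇒ (2/545)^2 = +1]
  = (545/69)    [QR: 69 ≡ 1 mod 4, sign kept]
  = (62/69)    [545 ≡ 62 mod 69]
  = -(31/69)    [69 ≡ 5 mod 8 ⇒ (2/69) = -1]
  = -(69/31)    [QR: 69 ≡ 1 mod 4, sign kept]
  = -(7/31)    [69 ≡ 7 mod 31]
  = (31/7)    [QR: both ≡ 3 mod 4, sign flips]
  = (3/7)    [31 ≡ 3 mod 7]
  = -(7/3)    [QR: both ≡ 3 mod 4, sign flips]
  = -(1/3)    [7 ≡ 1 mod 3]
  = -1    [(1/3) = 1]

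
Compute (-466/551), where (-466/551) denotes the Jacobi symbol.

-1

(-466/551)
  = (85/551)    [-466 ≡ 85 mod 551]
  = (551/85)    [QR: 85 ≡ 1 mod 4, sign kept]
  = (41/85)    [551 ≡ 41 mod 85]
  = (85/41)    [QR: 41 ≡ 1 mod 4, sign kept]
  = (3/41)    [85 ≡ 3 mod 41]
  = (41/3)    [QR: 41 ≡ 1 mod 4, sign kept]
  = (2/3)    [41 ≡ 2 mod 3]
  = -(1/3)    [3 ≡ 3 mod 8 ⇒ (2/3) = -1]
  = -1    [(1/3) = 1]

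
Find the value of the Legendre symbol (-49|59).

-1

Pull out -1: (-49|59) = (-1|59)·(49|59). Since 59 ≡ 3 (mod 4), (-1|59) = -1. Now have -(49|59).
49 ≡ 1 (mod 4), so quadratic reciprocity gives (49|59) = (59|49). Reduce: 59 ≡ 10 (mod 49). Now have -(10|49).
Factor out 2: 10 = 2·5. Since 49 ≡ 1 (mod 8), (2|49) = +1. Now have -(5|49).
5 ≡ 1 (mod 4), so quadratic reciprocity gives (5|49) = (49|5). Reduce: 49 ≡ 4 (mod 5). Now have -(4|5).
Factor out 2: 4 = 2^2. Since 5 ≡ 5 (mod 8), (2|5) = -1, and (2|5)^2 = +1. Now have -(1|5).
(1|5) = 1. Collecting the sign factors: -1.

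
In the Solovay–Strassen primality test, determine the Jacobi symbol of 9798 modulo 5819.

Reduce the numerator: 9798 ≡ 3979 (mod 5819), so (9798/5819) = (3979/5819).
Both 3979 ≡ 3 and 5819 ≡ 3 (mod 4), so reciprocity gives (3979/5819) = -(5819/3979). Reduce: 5819 ≡ 1840 (mod 3979). Now have -(1840/3979).
Factor out 2: 1840 = 2^4·115. Since 3979 ≡ 3 (mod 8), (2/3979) = -1, and (2/3979)^4 = +1. Now have -(115/3979).
Both 115 ≡ 3 and 3979 ≡ 3 (mod 4), so reciprocity gives (115/3979) = -(3979/115). Reduce: 3979 ≡ 69 (mod 115). Now have (69/115).
69 ≡ 1 (mod 4), so quadratic reciprocity gives (69/115) = (115/69). Reduce: 115 ≡ 46 (mod 69). Now have (46/69).
Factor out 2: 46 = 2·23. Since 69 ≡ 5 (mod 8), (2/69) = -1. Now have -(23/69).
69 ≡ 1 (mod 4), so quadratic reciprocity gives (23/69) = (69/23). Reduce: 69 ≡ 0 (mod 23). Now have -(0/23).
The numerator is now 0 with denominator 23 > 1: the symbol is 0.

0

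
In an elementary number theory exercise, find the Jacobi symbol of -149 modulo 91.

1

(-149 / 91)
  = -(149 / 91)    [91 ≡ 3 mod 4 ⇒ (-1 / 91) = -1]
  = -(58 / 91)    [149 ≡ 58 mod 91]
  = (29 / 91)    [91 ≡ 3 mod 8 ⇒ (2 / 91) = -1]
  = (91 / 29)    [QR: 29 ≡ 1 mod 4, sign kept]
  = (4 / 29)    [91 ≡ 4 mod 29]
  = (1 / 29)    [29 ≡ 5 mod 8 ⇒ (2 / 29)^2 = +1]
  = 1    [(1 / 29) = 1]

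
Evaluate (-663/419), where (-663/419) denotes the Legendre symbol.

1

(-663/419)
  = -(663/419)    [419 ≡ 3 mod 4 ⇒ (-1/419) = -1]
  = -(244/419)    [663 ≡ 244 mod 419]
  = -(61/419)    [419 ≡ 3 mod 8 ⇒ (2/419)^2 = +1]
  = -(419/61)    [QR: 61 ≡ 1 mod 4, sign kept]
  = -(53/61)    [419 ≡ 53 mod 61]
  = -(61/53)    [QR: 53 ≡ 1 mod 4, sign kept]
  = -(8/53)    [61 ≡ 8 mod 53]
  = (1/53)    [53 ≡ 5 mod 8 ⇒ (2/53)^3 = -1]
  = 1    [(1/53) = 1]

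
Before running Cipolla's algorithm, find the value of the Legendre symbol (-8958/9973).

-1

Pull out -1: (-8958/9973) = (-1/9973)·(8958/9973). Since 9973 ≡ 1 (mod 4), (-1/9973) = +1. Now have (8958/9973).
Factor out 2: 8958 = 2·4479. Since 9973 ≡ 5 (mod 8), (2/9973) = -1. Now have -(4479/9973).
9973 ≡ 1 (mod 4), so quadratic reciprocity gives (4479/9973) = (9973/4479). Reduce: 9973 ≡ 1015 (mod 4479). Now have -(1015/4479).
Both 1015 ≡ 3 and 4479 ≡ 3 (mod 4), so reciprocity gives (1015/4479) = -(4479/1015). Reduce: 4479 ≡ 419 (mod 1015). Now have (419/1015).
Both 419 ≡ 3 and 1015 ≡ 3 (mod 4), so reciprocity gives (419/1015) = -(1015/419). Reduce: 1015 ≡ 177 (mod 419). Now have -(177/419).
177 ≡ 1 (mod 4), so quadratic reciprocity gives (177/419) = (419/177). Reduce: 419 ≡ 65 (mod 177). Now have -(65/177).
65 ≡ 1 (mod 4), so quadratic reciprocity gives (65/177) = (177/65). Reduce: 177 ≡ 47 (mod 65). Now have -(47/65).
65 ≡ 1 (mod 4), so quadratic reciprocity gives (47/65) = (65/47). Reduce: 65 ≡ 18 (mod 47). Now have -(18/47).
Factor out 2: 18 = 2·9. Since 47 ≡ 7 (mod 8), (2/47) = +1. Now have -(9/47).
9 ≡ 1 (mod 4), so quadratic reciprocity gives (9/47) = (47/9). Reduce: 47 ≡ 2 (mod 9). Now have -(2/9).
Factor out 2: 2 = 2. Since 9 ≡ 1 (mod 8), (2/9) = +1. Now have -(1/9).
(1/9) = 1. Collecting the sign factors: -1.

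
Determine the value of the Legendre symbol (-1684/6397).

1

(-1684/6397)
  = (1684/6397)    [6397 ≡ 1 mod 4 ⇒ (-1/6397) = +1]
  = (421/6397)    [6397 ≡ 5 mod 8 ⇒ (2/6397)^2 = +1]
  = (6397/421)    [QR: 421 ≡ 1 mod 4, sign kept]
  = (82/421)    [6397 ≡ 82 mod 421]
  = -(41/421)    [421 ≡ 5 mod 8 ⇒ (2/421) = -1]
  = -(421/41)    [QR: 41 ≡ 1 mod 4, sign kept]
  = -(11/41)    [421 ≡ 11 mod 41]
  = -(41/11)    [QR: 41 ≡ 1 mod 4, sign kept]
  = -(8/11)    [41 ≡ 8 mod 11]
  = (1/11)    [11 ≡ 3 mod 8 ⇒ (2/11)^3 = -1]
  = 1    [(1/11) = 1]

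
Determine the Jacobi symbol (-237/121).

1

(-237/121)
  = (5/121)    [-237 ≡ 5 mod 121]
  = (121/5)    [QR: 5 ≡ 1 mod 4, sign kept]
  = (1/5)    [121 ≡ 1 mod 5]
  = 1    [(1/5) = 1]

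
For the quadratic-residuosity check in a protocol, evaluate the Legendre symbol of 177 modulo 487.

1

177 ≡ 1 (mod 4), so quadratic reciprocity gives (177 / 487) = (487 / 177). Reduce: 487 ≡ 133 (mod 177). Now have (133 / 177).
133 ≡ 1 (mod 4), so quadratic reciprocity gives (133 / 177) = (177 / 133). Reduce: 177 ≡ 44 (mod 133). Now have (44 / 133).
Factor out 2: 44 = 2^2·11. Since 133 ≡ 5 (mod 8), (2 / 133) = -1, and (2 / 133)^2 = +1. Now have (11 / 133).
133 ≡ 1 (mod 4), so quadratic reciprocity gives (11 / 133) = (133 / 11). Reduce: 133 ≡ 1 (mod 11). Now have (1 / 11).
(1 / 11) = 1. Collecting the sign factors: 1.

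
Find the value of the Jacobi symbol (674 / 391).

(674 / 391)
  = (283 / 391)    [674 ≡ 283 mod 391]
  = -(391 / 283)    [QR: both ≡ 3 mod 4, sign flips]
  = -(108 / 283)    [391 ≡ 108 mod 283]
  = -(27 / 283)    [283 ≡ 3 mod 8 ⇒ (2 / 283)^2 = +1]
  = (283 / 27)    [QR: both ≡ 3 mod 4, sign flips]
  = (13 / 27)    [283 ≡ 13 mod 27]
  = (27 / 13)    [QR: 13 ≡ 1 mod 4, sign kept]
  = (1 / 13)    [27 ≡ 1 mod 13]
  = 1    [(1 / 13) = 1]

1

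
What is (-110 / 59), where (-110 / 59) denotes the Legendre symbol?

(-110 / 59)
  = (8 / 59)    [-110 ≡ 8 mod 59]
  = -(1 / 59)    [59 ≡ 3 mod 8 ⇒ (2 / 59)^3 = -1]
  = -1    [(1 / 59) = 1]

-1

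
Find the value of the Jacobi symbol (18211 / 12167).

(18211 / 12167)
  = (6044 / 12167)    [18211 ≡ 6044 mod 12167]
  = (1511 / 12167)    [12167 ≡ 7 mod 8 ⇒ (2 / 12167)^2 = +1]
  = -(12167 / 1511)    [QR: both ≡ 3 mod 4, sign flips]
  = -(79 / 1511)    [12167 ≡ 79 mod 1511]
  = (1511 / 79)    [QR: both ≡ 3 mod 4, sign flips]
  = (10 / 79)    [1511 ≡ 10 mod 79]
  = (5 / 79)    [79 ≡ 7 mod 8 ⇒ (2 / 79) = +1]
  = (79 / 5)    [QR: 5 ≡ 1 mod 4, sign kept]
  = (4 / 5)    [79 ≡ 4 mod 5]
  = (1 / 5)    [5 ≡ 5 mod 8 ⇒ (2 / 5)^2 = +1]
  = 1    [(1 / 5) = 1]

1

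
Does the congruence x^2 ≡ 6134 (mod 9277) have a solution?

Factor out 2: 6134 = 2·3067. Since 9277 ≡ 5 (mod 8), (2/9277) = -1. Now have -(3067/9277).
9277 ≡ 1 (mod 4), so quadratic reciprocity gives (3067/9277) = (9277/3067). Reduce: 9277 ≡ 76 (mod 3067). Now have -(76/3067).
Factor out 2: 76 = 2^2·19. Since 3067 ≡ 3 (mod 8), (2/3067) = -1, and (2/3067)^2 = +1. Now have -(19/3067).
Both 19 ≡ 3 and 3067 ≡ 3 (mod 4), so reciprocity gives (19/3067) = -(3067/19). Reduce: 3067 ≡ 8 (mod 19). Now have (8/19).
Factor out 2: 8 = 2^3. Since 19 ≡ 3 (mod 8), (2/19) = -1, and (2/19)^3 = -1. Now have -(1/19).
(1/19) = 1. Collecting the sign factors: -1.
(6134/9277) = -1, and 9277 is prime, so 6134 is not a quadratic residue mod 9277.

no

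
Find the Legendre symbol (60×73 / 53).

By multiplicativity, (60·73 / 53) = (60 / 53)·(73 / 53).
First factor (60 / 53):
Reduce the numerator: 60 ≡ 7 (mod 53), so (60 / 53) = (7 / 53).
53 ≡ 1 (mod 4), so quadratic reciprocity gives (7 / 53) = (53 / 7). Reduce: 53 ≡ 4 (mod 7). Now have (4 / 7).
Factor out 2: 4 = 2^2. Since 7 ≡ 7 (mod 8), (2 / 7) = +1, and (2 / 7)^2 = +1. Now have (1 / 7).
(1 / 7) = 1. Collecting the sign factors: 1.
Second factor (73 / 53):
Reduce the numerator: 73 ≡ 20 (mod 53), so (73 / 53) = (20 / 53).
Factor out 2: 20 = 2^2·5. Since 53 ≡ 5 (mod 8), (2 / 53) = -1, and (2 / 53)^2 = +1. Now have (5 / 53).
5 ≡ 1 (mod 4), so quadratic reciprocity gives (5 / 53) = (53 / 5). Reduce: 53 ≡ 3 (mod 5). Now have (3 / 5).
5 ≡ 1 (mod 4), so quadratic reciprocity gives (3 / 5) = (5 / 3). Reduce: 5 ≡ 2 (mod 3). Now have (2 / 3).
Factor out 2: 2 = 2. Since 3 ≡ 3 (mod 8), (2 / 3) = -1. Now have -(1 / 3).
(1 / 3) = 1. Collecting the sign factors: -1.
Product: (1)·(-1) = -1.

-1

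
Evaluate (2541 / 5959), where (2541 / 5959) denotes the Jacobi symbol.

1

2541 ≡ 1 (mod 4), so quadratic reciprocity gives (2541 / 5959) = (5959 / 2541). Reduce: 5959 ≡ 877 (mod 2541). Now have (877 / 2541).
877 ≡ 1 (mod 4), so quadratic reciprocity gives (877 / 2541) = (2541 / 877). Reduce: 2541 ≡ 787 (mod 877). Now have (787 / 877).
877 ≡ 1 (mod 4), so quadratic reciprocity gives (787 / 877) = (877 / 787). Reduce: 877 ≡ 90 (mod 787). Now have (90 / 787).
Factor out 2: 90 = 2·45. Since 787 ≡ 3 (mod 8), (2 / 787) = -1. Now have -(45 / 787).
45 ≡ 1 (mod 4), so quadratic reciprocity gives (45 / 787) = (787 / 45). Reduce: 787 ≡ 22 (mod 45). Now have -(22 / 45).
Factor out 2: 22 = 2·11. Since 45 ≡ 5 (mod 8), (2 / 45) = -1. Now have (11 / 45).
45 ≡ 1 (mod 4), so quadratic reciprocity gives (11 / 45) = (45 / 11). Reduce: 45 ≡ 1 (mod 11). Now have (1 / 11).
(1 / 11) = 1. Collecting the sign factors: 1.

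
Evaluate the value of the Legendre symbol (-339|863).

-1

Pull out -1: (-339|863) = (-1|863)·(339|863). Since 863 ≡ 3 (mod 4), (-1|863) = -1. Now have -(339|863).
Both 339 ≡ 3 and 863 ≡ 3 (mod 4), so reciprocity gives (339|863) = -(863|339). Reduce: 863 ≡ 185 (mod 339). Now have (185|339).
185 ≡ 1 (mod 4), so quadratic reciprocity gives (185|339) = (339|185). Reduce: 339 ≡ 154 (mod 185). Now have (154|185).
Factor out 2: 154 = 2·77. Since 185 ≡ 1 (mod 8), (2|185) = +1. Now have (77|185).
77 ≡ 1 (mod 4), so quadratic reciprocity gives (77|185) = (185|77). Reduce: 185 ≡ 31 (mod 77). Now have (31|77).
77 ≡ 1 (mod 4), so quadratic reciprocity gives (31|77) = (77|31). Reduce: 77 ≡ 15 (mod 31). Now have (15|31).
Both 15 ≡ 3 and 31 ≡ 3 (mod 4), so reciprocity gives (15|31) = -(31|15). Reduce: 31 ≡ 1 (mod 15). Now have -(1|15).
(1|15) = 1. Collecting the sign factors: -1.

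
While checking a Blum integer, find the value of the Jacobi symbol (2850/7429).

Factor out 2: 2850 = 2·1425. Since 7429 ≡ 5 (mod 8), (2/7429) = -1. Now have -(1425/7429).
1425 ≡ 1 (mod 4), so quadratic reciprocity gives (1425/7429) = (7429/1425). Reduce: 7429 ≡ 304 (mod 1425). Now have -(304/1425).
Factor out 2: 304 = 2^4·19. Since 1425 ≡ 1 (mod 8), (2/1425) = +1, and (2/1425)^4 = +1. Now have -(19/1425).
1425 ≡ 1 (mod 4), so quadratic reciprocity gives (19/1425) = (1425/19). Reduce: 1425 ≡ 0 (mod 19). Now have -(0/19).
The numerator is now 0 with denominator 19 > 1: the symbol is 0.

0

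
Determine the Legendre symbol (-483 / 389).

(-483 / 389)
  = (483 / 389)    [389 ≡ 1 mod 4 ⇒ (-1 / 389) = +1]
  = (94 / 389)    [483 ≡ 94 mod 389]
  = -(47 / 389)    [389 ≡ 5 mod 8 ⇒ (2 / 389) = -1]
  = -(389 / 47)    [QR: 389 ≡ 1 mod 4, sign kept]
  = -(13 / 47)    [389 ≡ 13 mod 47]
  = -(47 / 13)    [QR: 13 ≡ 1 mod 4, sign kept]
  = -(8 / 13)    [47 ≡ 8 mod 13]
  = (1 / 13)    [13 ≡ 5 mod 8 ⇒ (2 / 13)^3 = -1]
  = 1    [(1 / 13) = 1]

1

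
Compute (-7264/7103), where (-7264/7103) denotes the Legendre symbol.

(-7264/7103)
  = (6942/7103)    [-7264 ≡ 6942 mod 7103]
  = (3471/7103)    [7103 ≡ 7 mod 8 ⇒ (2/7103) = +1]
  = -(7103/3471)    [QR: both ≡ 3 mod 4, sign flips]
  = -(161/3471)    [7103 ≡ 161 mod 3471]
  = -(3471/161)    [QR: 161 ≡ 1 mod 4, sign kept]
  = -(90/161)    [3471 ≡ 90 mod 161]
  = -(45/161)    [161 ≡ 1 mod 8 ⇒ (2/161) = +1]
  = -(161/45)    [QR: 45 ≡ 1 mod 4, sign kept]
  = -(26/45)    [161 ≡ 26 mod 45]
  = (13/45)    [45 ≡ 5 mod 8 ⇒ (2/45) = -1]
  = (45/13)    [QR: 13 ≡ 1 mod 4, sign kept]
  = (6/13)    [45 ≡ 6 mod 13]
  = -(3/13)    [13 ≡ 5 mod 8 ⇒ (2/13) = -1]
  = -(13/3)    [QR: 13 ≡ 1 mod 4, sign kept]
  = -(1/3)    [13 ≡ 1 mod 3]
  = -1    [(1/3) = 1]

-1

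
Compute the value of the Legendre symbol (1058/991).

1

Reduce the numerator: 1058 ≡ 67 (mod 991), so (1058/991) = (67/991).
Both 67 ≡ 3 and 991 ≡ 3 (mod 4), so reciprocity gives (67/991) = -(991/67). Reduce: 991 ≡ 53 (mod 67). Now have -(53/67).
53 ≡ 1 (mod 4), so quadratic reciprocity gives (53/67) = (67/53). Reduce: 67 ≡ 14 (mod 53). Now have -(14/53).
Factor out 2: 14 = 2·7. Since 53 ≡ 5 (mod 8), (2/53) = -1. Now have (7/53).
53 ≡ 1 (mod 4), so quadratic reciprocity gives (7/53) = (53/7). Reduce: 53 ≡ 4 (mod 7). Now have (4/7).
Factor out 2: 4 = 2^2. Since 7 ≡ 7 (mod 8), (2/7) = +1, and (2/7)^2 = +1. Now have (1/7).
(1/7) = 1. Collecting the sign factors: 1.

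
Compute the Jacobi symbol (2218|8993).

(2218|8993)
  = (1109|8993)    [8993 ≡ 1 mod 8 ⇒ (2|8993) = +1]
  = (8993|1109)    [QR: 1109 ≡ 1 mod 4, sign kept]
  = (121|1109)    [8993 ≡ 121 mod 1109]
  = (1109|121)    [QR: 121 ≡ 1 mod 4, sign kept]
  = (20|121)    [1109 ≡ 20 mod 121]
  = (5|121)    [121 ≡ 1 mod 8 ⇒ (2|121)^2 = +1]
  = (121|5)    [QR: 5 ≡ 1 mod 4, sign kept]
  = (1|5)    [121 ≡ 1 mod 5]
  = 1    [(1|5) = 1]

1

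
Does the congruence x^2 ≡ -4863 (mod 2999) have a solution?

no

Reduce the numerator: -4863 ≡ 1135 (mod 2999), so (-4863/2999) = (1135/2999).
Both 1135 ≡ 3 and 2999 ≡ 3 (mod 4), so reciprocity gives (1135/2999) = -(2999/1135). Reduce: 2999 ≡ 729 (mod 1135). Now have -(729/1135).
729 ≡ 1 (mod 4), so quadratic reciprocity gives (729/1135) = (1135/729). Reduce: 1135 ≡ 406 (mod 729). Now have -(406/729).
Factor out 2: 406 = 2·203. Since 729 ≡ 1 (mod 8), (2/729) = +1. Now have -(203/729).
729 ≡ 1 (mod 4), so quadratic reciprocity gives (203/729) = (729/203). Reduce: 729 ≡ 120 (mod 203). Now have -(120/203).
Factor out 2: 120 = 2^3·15. Since 203 ≡ 3 (mod 8), (2/203) = -1, and (2/203)^3 = -1. Now have (15/203).
Both 15 ≡ 3 and 203 ≡ 3 (mod 4), so reciprocity gives (15/203) = -(203/15). Reduce: 203 ≡ 8 (mod 15). Now have -(8/15).
Factor out 2: 8 = 2^3. Since 15 ≡ 7 (mod 8), (2/15) = +1, and (2/15)^3 = +1. Now have -(1/15).
(1/15) = 1. Collecting the sign factors: -1.
The Legendre symbol is -1, so x^2 ≡ -4863 (mod 2999) has no solution.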